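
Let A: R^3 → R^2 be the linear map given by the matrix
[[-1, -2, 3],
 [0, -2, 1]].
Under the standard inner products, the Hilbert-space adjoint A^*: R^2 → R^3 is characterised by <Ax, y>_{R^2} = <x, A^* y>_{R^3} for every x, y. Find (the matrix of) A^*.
A^* = A^T =
[[-1, 0],
 [-2, -2],
 [3, 1]]

For real matrices with standard dot products, the defining identity <Ax, y> = <x, A^* y> gives (Ax)^T y = x^T (A^*) y, i.e. x^T A^T y = x^T (A^*) y. Since this holds for all x, y, we must have A^* = A^T. Therefore
A^* =
[[-1, 0],
 [-2, -2],
 [3, 1]].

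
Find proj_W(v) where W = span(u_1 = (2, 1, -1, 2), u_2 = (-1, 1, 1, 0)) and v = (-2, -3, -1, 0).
proj_W(v) = (-6/13, -27/13, -5/13, -22/13)

Set up U = [u_1 | ... | u_2] ∈ R^(4×2). The projector onto W = col(U) is P = U (U^T U)^(-1) U^T.
Compute U^T U =
  [10, -2]
  [-2, 3],
and U^T v = (-6, -2).
Solve U^T U · c = U^T v for the coefficients: c = (-11/13, -16/13). The projection is proj_W(v) = U c.
Check: (v - proj_W(v)) · u_1 = 0  (should be 0).
Check: (v - proj_W(v)) · u_2 = 0  (should be 0).
Result: proj_W(v) = (-6/13, -27/13, -5/13, -22/13).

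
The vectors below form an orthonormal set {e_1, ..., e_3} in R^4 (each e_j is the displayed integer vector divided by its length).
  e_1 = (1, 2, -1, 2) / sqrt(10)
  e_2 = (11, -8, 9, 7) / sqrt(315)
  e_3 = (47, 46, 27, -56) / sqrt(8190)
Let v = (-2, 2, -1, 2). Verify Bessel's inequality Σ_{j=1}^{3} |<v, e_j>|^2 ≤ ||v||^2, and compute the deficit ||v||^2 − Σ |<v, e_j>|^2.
Σ |<v, e_j>|^2 = 701/65; ||v||^2 = 13; deficit = 144/65

Write each e_j = u_j / sqrt(<u_j, u_j>) where u_j is the displayed integer vector. Then <v, e_j> = <v, u_j> / sqrt(<u_j, u_j>), so |<v, e_j>|^2 = <v, u_j>^2 / <u_j, u_j>.
Coefficients: <v, e_1> = 7/sqrt(10), <v, e_2> = -33/sqrt(315), <v, e_3> = -141/sqrt(8190).
Square and sum: Σ |<v, e_j>|^2 = 701/65.
Compute ||v||^2 = v·v = 13.
Deficit = 13 − 701/65 = 144/65 ≥ 0, confirming Bessel's inequality. (The deficit equals ||v − Σ <v,e_j> e_j||^2, the squared distance from v to span{e_j}.)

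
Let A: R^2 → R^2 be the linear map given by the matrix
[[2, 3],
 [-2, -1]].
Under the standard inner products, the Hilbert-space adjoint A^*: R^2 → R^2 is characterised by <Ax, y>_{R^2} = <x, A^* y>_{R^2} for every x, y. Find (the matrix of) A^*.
A^* = A^T =
[[2, -2],
 [3, -1]]

For real matrices with standard dot products, the defining identity <Ax, y> = <x, A^* y> gives (Ax)^T y = x^T (A^*) y, i.e. x^T A^T y = x^T (A^*) y. Since this holds for all x, y, we must have A^* = A^T. Therefore
A^* =
[[2, -2],
 [3, -1]].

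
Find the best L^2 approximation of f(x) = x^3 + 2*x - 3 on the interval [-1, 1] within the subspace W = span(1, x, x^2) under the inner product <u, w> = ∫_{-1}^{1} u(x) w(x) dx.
g(x) = 13*x/5 - 3

The best approximation g ∈ W is the orthogonal projection of f onto W. Writing g = a_0 + a_1 x + a_2 x^2, the coefficients solve the normal equations G · a = b where
  G_{ij} = <φ_i, φ_j> and b_i = <f, φ_i>, with φ_0 = 1, φ_1 = x, φ_2 = x^2.
G =
  [2, 0, 2/3]
  [0, 2/3, 0]
  [2/3, 0, 2/5],
b = (-6, 26/15, -2).
Solving gives a_0 = -3, a_1 = 13/5, a_2 = 0, so
  g(x) = 13*x/5 - 3.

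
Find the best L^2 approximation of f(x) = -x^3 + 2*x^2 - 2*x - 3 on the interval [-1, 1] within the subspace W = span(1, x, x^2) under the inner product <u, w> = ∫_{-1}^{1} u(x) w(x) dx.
g(x) = 2*x^2 - 13*x/5 - 3

The best approximation g ∈ W is the orthogonal projection of f onto W. Writing g = a_0 + a_1 x + a_2 x^2, the coefficients solve the normal equations G · a = b where
  G_{ij} = <φ_i, φ_j> and b_i = <f, φ_i>, with φ_0 = 1, φ_1 = x, φ_2 = x^2.
G =
  [2, 0, 2/3]
  [0, 2/3, 0]
  [2/3, 0, 2/5],
b = (-14/3, -26/15, -6/5).
Solving gives a_0 = -3, a_1 = -13/5, a_2 = 2, so
  g(x) = 2*x^2 - 13*x/5 - 3.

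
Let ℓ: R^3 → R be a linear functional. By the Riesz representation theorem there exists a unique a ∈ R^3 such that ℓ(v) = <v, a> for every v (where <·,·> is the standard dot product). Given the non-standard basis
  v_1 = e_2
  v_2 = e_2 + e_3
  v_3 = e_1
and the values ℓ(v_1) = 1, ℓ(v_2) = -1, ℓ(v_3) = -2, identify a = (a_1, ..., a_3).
a = (-2, 1, -2)

Write a = (a_1, ..., a_3) in the standard basis. For each basis vector v_i, ℓ(v_i) = <v_i, a> is a linear equation in the a_j's. Collect the n equations into a matrix system V a = ℓ, where row i of V is v_i (expressed in the standard basis). Since V is invertible (lower-triangular with 1s on the diagonal, up to permutation), solve by back-substitution:
  V =
[[0, 1, 0],
 [0, 1, 1],
 [1, 0, 0]]
  V a = (1, -1, -2)
Solving gives a = (-2, 1, -2).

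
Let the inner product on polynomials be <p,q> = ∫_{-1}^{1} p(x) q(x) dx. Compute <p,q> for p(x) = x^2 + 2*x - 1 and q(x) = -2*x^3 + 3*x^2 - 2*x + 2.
<p,q> = -116/15

Expand the product: p(x)·q(x) = -2*x^5 - x^4 + 6*x^3 - 5*x^2 + 6*x - 2.
∫_{-1}^{1} of each monomial x^k gives [2/(k+1) if k even, 0 if k odd]. Integrating term-by-term (or equivalently evaluating the antiderivative F(x) = -x^6/3 - x^5/5 + 3*x^4/2 - 5*x^3/3 + 3*x^2 - 2*x at the endpoints):
  F(1) − F(−1) = 3/10 − (241/30) = -116/15.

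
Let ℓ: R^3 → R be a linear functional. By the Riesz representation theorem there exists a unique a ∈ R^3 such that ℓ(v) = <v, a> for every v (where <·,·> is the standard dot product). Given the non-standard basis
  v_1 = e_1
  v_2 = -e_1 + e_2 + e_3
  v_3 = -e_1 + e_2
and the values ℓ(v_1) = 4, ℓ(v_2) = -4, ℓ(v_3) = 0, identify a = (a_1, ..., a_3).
a = (4, 4, -4)

Write a = (a_1, ..., a_3) in the standard basis. For each basis vector v_i, ℓ(v_i) = <v_i, a> is a linear equation in the a_j's. Collect the n equations into a matrix system V a = ℓ, where row i of V is v_i (expressed in the standard basis). Since V is invertible (lower-triangular with 1s on the diagonal, up to permutation), solve by back-substitution:
  V =
[[1, 0, 0],
 [-1, 1, 1],
 [-1, 1, 0]]
  V a = (4, -4, 0)
Solving gives a = (4, 4, -4).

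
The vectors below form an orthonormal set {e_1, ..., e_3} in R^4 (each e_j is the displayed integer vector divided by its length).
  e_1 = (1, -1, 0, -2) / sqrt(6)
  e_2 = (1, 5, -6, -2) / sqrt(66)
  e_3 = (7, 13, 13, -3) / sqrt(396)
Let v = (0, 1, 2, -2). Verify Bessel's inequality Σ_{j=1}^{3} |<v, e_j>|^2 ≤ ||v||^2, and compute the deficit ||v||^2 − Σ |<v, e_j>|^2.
Σ |<v, e_j>|^2 = 27/4; ||v||^2 = 9; deficit = 9/4

Write each e_j = u_j / sqrt(<u_j, u_j>) where u_j is the displayed integer vector. Then <v, e_j> = <v, u_j> / sqrt(<u_j, u_j>), so |<v, e_j>|^2 = <v, u_j>^2 / <u_j, u_j>.
Coefficients: <v, e_1> = 3/sqrt(6), <v, e_2> = -3/sqrt(66), <v, e_3> = 45/sqrt(396).
Square and sum: Σ |<v, e_j>|^2 = 27/4.
Compute ||v||^2 = v·v = 9.
Deficit = 9 − 27/4 = 9/4 ≥ 0, confirming Bessel's inequality. (The deficit equals ||v − Σ <v,e_j> e_j||^2, the squared distance from v to span{e_j}.)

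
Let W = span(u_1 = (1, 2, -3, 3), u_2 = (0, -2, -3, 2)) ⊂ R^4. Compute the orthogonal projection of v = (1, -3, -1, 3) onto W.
proj_W(v) = (-23/135, -314/135, -37/15, 199/135)

Set up U = [u_1 | ... | u_2] ∈ R^(4×2). The projector onto W = col(U) is P = U (U^T U)^(-1) U^T.
Compute U^T U =
  [23, 11]
  [11, 17],
and U^T v = (7, 15).
Solve U^T U · c = U^T v for the coefficients: c = (-23/135, 134/135). The projection is proj_W(v) = U c.
Check: (v - proj_W(v)) · u_1 = 0  (should be 0).
Check: (v - proj_W(v)) · u_2 = 0  (should be 0).
Result: proj_W(v) = (-23/135, -314/135, -37/15, 199/135).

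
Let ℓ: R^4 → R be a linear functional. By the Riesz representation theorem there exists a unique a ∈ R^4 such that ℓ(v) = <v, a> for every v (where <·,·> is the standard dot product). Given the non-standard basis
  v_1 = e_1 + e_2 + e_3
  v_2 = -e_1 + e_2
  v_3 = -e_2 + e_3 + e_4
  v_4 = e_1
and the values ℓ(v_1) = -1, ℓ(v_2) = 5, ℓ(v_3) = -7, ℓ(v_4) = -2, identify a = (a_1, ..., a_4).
a = (-2, 3, -2, -2)

Write a = (a_1, ..., a_4) in the standard basis. For each basis vector v_i, ℓ(v_i) = <v_i, a> is a linear equation in the a_j's. Collect the n equations into a matrix system V a = ℓ, where row i of V is v_i (expressed in the standard basis). Since V is invertible (lower-triangular with 1s on the diagonal, up to permutation), solve by back-substitution:
  V =
[[1, 1, 1, 0],
 [-1, 1, 0, 0],
 [0, -1, 1, 1],
 [1, 0, 0, 0]]
  V a = (-1, 5, -7, -2)
Solving gives a = (-2, 3, -2, -2).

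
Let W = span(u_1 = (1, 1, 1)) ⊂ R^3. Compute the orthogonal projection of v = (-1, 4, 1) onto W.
proj_W(v) = (4/3, 4/3, 4/3)

Set up U = [u_1 | ... | u_1] ∈ R^(3×1). The projector onto W = col(U) is P = U (U^T U)^(-1) U^T.
Compute U^T U =
  [3],
and U^T v = (4).
Solve U^T U · c = U^T v for the coefficients: c = (4/3). The projection is proj_W(v) = U c.
Check: (v - proj_W(v)) · u_1 = 0  (should be 0).
Result: proj_W(v) = (4/3, 4/3, 4/3).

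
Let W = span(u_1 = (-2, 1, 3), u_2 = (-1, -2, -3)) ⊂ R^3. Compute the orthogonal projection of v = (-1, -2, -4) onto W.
proj_W(v) = (-20/23, -55/23, -87/23)

Set up U = [u_1 | ... | u_2] ∈ R^(3×2). The projector onto W = col(U) is P = U (U^T U)^(-1) U^T.
Compute U^T U =
  [14, -9]
  [-9, 14],
and U^T v = (-12, 17).
Solve U^T U · c = U^T v for the coefficients: c = (-3/23, 26/23). The projection is proj_W(v) = U c.
Check: (v - proj_W(v)) · u_1 = 0  (should be 0).
Check: (v - proj_W(v)) · u_2 = 0  (should be 0).
Result: proj_W(v) = (-20/23, -55/23, -87/23).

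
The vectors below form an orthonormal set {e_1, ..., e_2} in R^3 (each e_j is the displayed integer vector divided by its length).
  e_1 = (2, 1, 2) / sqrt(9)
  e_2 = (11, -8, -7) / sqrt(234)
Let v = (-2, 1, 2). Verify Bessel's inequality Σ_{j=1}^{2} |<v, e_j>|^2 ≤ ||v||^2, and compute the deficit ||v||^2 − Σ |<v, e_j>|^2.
Σ |<v, e_j>|^2 = 109/13; ||v||^2 = 9; deficit = 8/13

Write each e_j = u_j / sqrt(<u_j, u_j>) where u_j is the displayed integer vector. Then <v, e_j> = <v, u_j> / sqrt(<u_j, u_j>), so |<v, e_j>|^2 = <v, u_j>^2 / <u_j, u_j>.
Coefficients: <v, e_1> = 1/sqrt(9), <v, e_2> = -44/sqrt(234).
Square and sum: Σ |<v, e_j>|^2 = 109/13.
Compute ||v||^2 = v·v = 9.
Deficit = 9 − 109/13 = 8/13 ≥ 0, confirming Bessel's inequality. (The deficit equals ||v − Σ <v,e_j> e_j||^2, the squared distance from v to span{e_j}.)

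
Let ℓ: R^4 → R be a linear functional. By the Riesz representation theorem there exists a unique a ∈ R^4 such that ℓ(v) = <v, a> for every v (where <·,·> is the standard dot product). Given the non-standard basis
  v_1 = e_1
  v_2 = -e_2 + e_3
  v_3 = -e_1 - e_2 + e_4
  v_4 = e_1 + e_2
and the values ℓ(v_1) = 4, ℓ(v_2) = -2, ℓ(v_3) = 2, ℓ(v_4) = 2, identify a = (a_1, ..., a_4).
a = (4, -2, -4, 4)

Write a = (a_1, ..., a_4) in the standard basis. For each basis vector v_i, ℓ(v_i) = <v_i, a> is a linear equation in the a_j's. Collect the n equations into a matrix system V a = ℓ, where row i of V is v_i (expressed in the standard basis). Since V is invertible (lower-triangular with 1s on the diagonal, up to permutation), solve by back-substitution:
  V =
[[1, 0, 0, 0],
 [0, -1, 1, 0],
 [-1, -1, 0, 1],
 [1, 1, 0, 0]]
  V a = (4, -2, 2, 2)
Solving gives a = (4, -2, -4, 4).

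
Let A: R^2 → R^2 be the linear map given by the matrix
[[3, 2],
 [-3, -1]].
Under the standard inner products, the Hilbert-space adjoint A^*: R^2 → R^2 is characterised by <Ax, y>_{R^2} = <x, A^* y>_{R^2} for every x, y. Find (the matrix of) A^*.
A^* = A^T =
[[3, -3],
 [2, -1]]

For real matrices with standard dot products, the defining identity <Ax, y> = <x, A^* y> gives (Ax)^T y = x^T (A^*) y, i.e. x^T A^T y = x^T (A^*) y. Since this holds for all x, y, we must have A^* = A^T. Therefore
A^* =
[[3, -3],
 [2, -1]].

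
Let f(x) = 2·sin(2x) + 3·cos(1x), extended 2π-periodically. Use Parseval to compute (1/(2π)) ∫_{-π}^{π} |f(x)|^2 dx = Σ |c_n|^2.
Σ |c_n|^2 = 13/2

Expand |f|^2 and use orthogonality of {sin(nx), cos(mx)} on [-π, π]:
  ∫_{-π}^{π} sin(nx)^2 dx = π, ∫ cos(mx)^2 dx = π, and cross terms integrate to 0.
So ∫_{-π}^{π} f(x)^2 dx = 2^2 · π + 3^2 · π = (4 + 9)π.
Divide by 2π: (4 + 9)/2 = 13/2.
By Parseval, this equals Σ |c_n|^2.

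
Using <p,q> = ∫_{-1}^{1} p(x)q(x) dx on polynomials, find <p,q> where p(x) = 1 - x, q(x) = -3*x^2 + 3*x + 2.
<p,q> = 0

Expand the product: p(x)·q(x) = 3*x^3 - 6*x^2 + x + 2.
∫_{-1}^{1} of each monomial x^k gives [2/(k+1) if k even, 0 if k odd]. Integrating term-by-term (or equivalently evaluating the antiderivative F(x) = 3*x^4/4 - 2*x^3 + x^2/2 + 2*x at the endpoints):
  F(1) − F(−1) = 5/4 − (5/4) = 0.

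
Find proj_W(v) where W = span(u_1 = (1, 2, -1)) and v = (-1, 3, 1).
proj_W(v) = (2/3, 4/3, -2/3)

Set up U = [u_1 | ... | u_1] ∈ R^(3×1). The projector onto W = col(U) is P = U (U^T U)^(-1) U^T.
Compute U^T U =
  [6],
and U^T v = (4).
Solve U^T U · c = U^T v for the coefficients: c = (2/3). The projection is proj_W(v) = U c.
Check: (v - proj_W(v)) · u_1 = 0  (should be 0).
Result: proj_W(v) = (2/3, 4/3, -2/3).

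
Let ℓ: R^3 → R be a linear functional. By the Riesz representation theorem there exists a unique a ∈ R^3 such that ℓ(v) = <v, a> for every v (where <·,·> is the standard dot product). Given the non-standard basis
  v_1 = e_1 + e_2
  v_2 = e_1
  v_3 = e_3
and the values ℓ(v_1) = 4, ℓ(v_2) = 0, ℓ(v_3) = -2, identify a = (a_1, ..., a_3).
a = (0, 4, -2)

Write a = (a_1, ..., a_3) in the standard basis. For each basis vector v_i, ℓ(v_i) = <v_i, a> is a linear equation in the a_j's. Collect the n equations into a matrix system V a = ℓ, where row i of V is v_i (expressed in the standard basis). Since V is invertible (lower-triangular with 1s on the diagonal, up to permutation), solve by back-substitution:
  V =
[[1, 1, 0],
 [1, 0, 0],
 [0, 0, 1]]
  V a = (4, 0, -2)
Solving gives a = (0, 4, -2).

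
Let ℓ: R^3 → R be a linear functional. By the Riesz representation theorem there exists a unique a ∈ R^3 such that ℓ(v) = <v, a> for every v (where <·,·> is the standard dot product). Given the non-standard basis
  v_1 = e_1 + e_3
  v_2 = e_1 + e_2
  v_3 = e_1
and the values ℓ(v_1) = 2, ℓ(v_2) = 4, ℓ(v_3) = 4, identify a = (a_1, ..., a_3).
a = (4, 0, -2)

Write a = (a_1, ..., a_3) in the standard basis. For each basis vector v_i, ℓ(v_i) = <v_i, a> is a linear equation in the a_j's. Collect the n equations into a matrix system V a = ℓ, where row i of V is v_i (expressed in the standard basis). Since V is invertible (lower-triangular with 1s on the diagonal, up to permutation), solve by back-substitution:
  V =
[[1, 0, 1],
 [1, 1, 0],
 [1, 0, 0]]
  V a = (2, 4, 4)
Solving gives a = (4, 0, -2).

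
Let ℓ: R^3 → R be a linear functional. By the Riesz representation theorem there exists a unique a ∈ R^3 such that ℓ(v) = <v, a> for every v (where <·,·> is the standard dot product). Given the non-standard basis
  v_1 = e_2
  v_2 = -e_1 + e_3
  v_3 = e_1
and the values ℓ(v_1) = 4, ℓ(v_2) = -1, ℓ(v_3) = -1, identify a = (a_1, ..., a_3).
a = (-1, 4, -2)

Write a = (a_1, ..., a_3) in the standard basis. For each basis vector v_i, ℓ(v_i) = <v_i, a> is a linear equation in the a_j's. Collect the n equations into a matrix system V a = ℓ, where row i of V is v_i (expressed in the standard basis). Since V is invertible (lower-triangular with 1s on the diagonal, up to permutation), solve by back-substitution:
  V =
[[0, 1, 0],
 [-1, 0, 1],
 [1, 0, 0]]
  V a = (4, -1, -1)
Solving gives a = (-1, 4, -2).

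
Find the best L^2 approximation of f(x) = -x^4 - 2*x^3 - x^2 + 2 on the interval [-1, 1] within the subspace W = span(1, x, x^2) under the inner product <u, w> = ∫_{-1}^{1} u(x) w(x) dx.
g(x) = -13*x^2/7 - 6*x/5 + 73/35

The best approximation g ∈ W is the orthogonal projection of f onto W. Writing g = a_0 + a_1 x + a_2 x^2, the coefficients solve the normal equations G · a = b where
  G_{ij} = <φ_i, φ_j> and b_i = <f, φ_i>, with φ_0 = 1, φ_1 = x, φ_2 = x^2.
G =
  [2, 0, 2/3]
  [0, 2/3, 0]
  [2/3, 0, 2/5],
b = (44/15, -4/5, 68/105).
Solving gives a_0 = 73/35, a_1 = -6/5, a_2 = -13/7, so
  g(x) = -13*x^2/7 - 6*x/5 + 73/35.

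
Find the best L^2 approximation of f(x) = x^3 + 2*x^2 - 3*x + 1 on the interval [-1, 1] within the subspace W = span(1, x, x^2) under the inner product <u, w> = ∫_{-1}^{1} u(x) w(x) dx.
g(x) = 2*x^2 - 12*x/5 + 1

The best approximation g ∈ W is the orthogonal projection of f onto W. Writing g = a_0 + a_1 x + a_2 x^2, the coefficients solve the normal equations G · a = b where
  G_{ij} = <φ_i, φ_j> and b_i = <f, φ_i>, with φ_0 = 1, φ_1 = x, φ_2 = x^2.
G =
  [2, 0, 2/3]
  [0, 2/3, 0]
  [2/3, 0, 2/5],
b = (10/3, -8/5, 22/15).
Solving gives a_0 = 1, a_1 = -12/5, a_2 = 2, so
  g(x) = 2*x^2 - 12*x/5 + 1.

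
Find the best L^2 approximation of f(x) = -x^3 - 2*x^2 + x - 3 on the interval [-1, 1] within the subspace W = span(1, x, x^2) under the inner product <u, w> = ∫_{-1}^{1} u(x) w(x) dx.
g(x) = -2*x^2 + 2*x/5 - 3

The best approximation g ∈ W is the orthogonal projection of f onto W. Writing g = a_0 + a_1 x + a_2 x^2, the coefficients solve the normal equations G · a = b where
  G_{ij} = <φ_i, φ_j> and b_i = <f, φ_i>, with φ_0 = 1, φ_1 = x, φ_2 = x^2.
G =
  [2, 0, 2/3]
  [0, 2/3, 0]
  [2/3, 0, 2/5],
b = (-22/3, 4/15, -14/5).
Solving gives a_0 = -3, a_1 = 2/5, a_2 = -2, so
  g(x) = -2*x^2 + 2*x/5 - 3.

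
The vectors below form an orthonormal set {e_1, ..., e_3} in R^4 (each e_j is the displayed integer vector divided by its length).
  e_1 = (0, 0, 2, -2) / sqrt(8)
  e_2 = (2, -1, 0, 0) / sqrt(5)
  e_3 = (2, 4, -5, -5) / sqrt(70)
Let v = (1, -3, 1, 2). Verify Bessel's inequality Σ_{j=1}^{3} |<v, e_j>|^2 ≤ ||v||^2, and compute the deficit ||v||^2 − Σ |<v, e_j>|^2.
Σ |<v, e_j>|^2 = 101/7; ||v||^2 = 15; deficit = 4/7

Write each e_j = u_j / sqrt(<u_j, u_j>) where u_j is the displayed integer vector. Then <v, e_j> = <v, u_j> / sqrt(<u_j, u_j>), so |<v, e_j>|^2 = <v, u_j>^2 / <u_j, u_j>.
Coefficients: <v, e_1> = -2/sqrt(8), <v, e_2> = 5/sqrt(5), <v, e_3> = -25/sqrt(70).
Square and sum: Σ |<v, e_j>|^2 = 101/7.
Compute ||v||^2 = v·v = 15.
Deficit = 15 − 101/7 = 4/7 ≥ 0, confirming Bessel's inequality. (The deficit equals ||v − Σ <v,e_j> e_j||^2, the squared distance from v to span{e_j}.)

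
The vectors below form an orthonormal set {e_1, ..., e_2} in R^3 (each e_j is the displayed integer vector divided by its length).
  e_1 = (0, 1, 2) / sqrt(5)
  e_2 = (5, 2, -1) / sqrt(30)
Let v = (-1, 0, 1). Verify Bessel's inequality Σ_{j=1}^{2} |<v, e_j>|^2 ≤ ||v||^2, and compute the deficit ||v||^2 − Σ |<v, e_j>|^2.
Σ |<v, e_j>|^2 = 2; ||v||^2 = 2; deficit = 0

Write each e_j = u_j / sqrt(<u_j, u_j>) where u_j is the displayed integer vector. Then <v, e_j> = <v, u_j> / sqrt(<u_j, u_j>), so |<v, e_j>|^2 = <v, u_j>^2 / <u_j, u_j>.
Coefficients: <v, e_1> = 2/sqrt(5), <v, e_2> = -6/sqrt(30).
Square and sum: Σ |<v, e_j>|^2 = 2.
Compute ||v||^2 = v·v = 2.
Deficit = 2 − 2 = 0 ≥ 0, confirming Bessel's inequality. (The deficit equals ||v − Σ <v,e_j> e_j||^2, the squared distance from v to span{e_j}.)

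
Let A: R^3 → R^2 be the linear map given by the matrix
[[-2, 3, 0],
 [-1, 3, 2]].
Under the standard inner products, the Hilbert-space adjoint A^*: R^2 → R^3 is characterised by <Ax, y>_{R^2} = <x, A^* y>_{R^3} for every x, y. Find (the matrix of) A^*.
A^* = A^T =
[[-2, -1],
 [3, 3],
 [0, 2]]

For real matrices with standard dot products, the defining identity <Ax, y> = <x, A^* y> gives (Ax)^T y = x^T (A^*) y, i.e. x^T A^T y = x^T (A^*) y. Since this holds for all x, y, we must have A^* = A^T. Therefore
A^* =
[[-2, -1],
 [3, 3],
 [0, 2]].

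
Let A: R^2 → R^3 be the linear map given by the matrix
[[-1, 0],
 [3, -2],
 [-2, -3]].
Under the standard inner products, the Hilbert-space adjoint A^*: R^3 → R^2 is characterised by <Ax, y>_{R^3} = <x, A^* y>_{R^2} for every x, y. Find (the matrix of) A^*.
A^* = A^T =
[[-1, 3, -2],
 [0, -2, -3]]

For real matrices with standard dot products, the defining identity <Ax, y> = <x, A^* y> gives (Ax)^T y = x^T (A^*) y, i.e. x^T A^T y = x^T (A^*) y. Since this holds for all x, y, we must have A^* = A^T. Therefore
A^* =
[[-1, 3, -2],
 [0, -2, -3]].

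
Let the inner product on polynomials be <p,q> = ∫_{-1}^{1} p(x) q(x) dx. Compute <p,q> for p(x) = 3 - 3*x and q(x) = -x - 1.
<p,q> = -4

Expand the product: p(x)·q(x) = 3*x^2 - 3.
∫_{-1}^{1} of each monomial x^k gives [2/(k+1) if k even, 0 if k odd]. Integrating term-by-term (or equivalently evaluating the antiderivative F(x) = x^3 - 3*x at the endpoints):
  F(1) − F(−1) = -2 − (2) = -4.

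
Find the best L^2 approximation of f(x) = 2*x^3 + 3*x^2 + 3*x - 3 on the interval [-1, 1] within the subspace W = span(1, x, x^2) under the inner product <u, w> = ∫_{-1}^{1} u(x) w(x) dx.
g(x) = 3*x^2 + 21*x/5 - 3

The best approximation g ∈ W is the orthogonal projection of f onto W. Writing g = a_0 + a_1 x + a_2 x^2, the coefficients solve the normal equations G · a = b where
  G_{ij} = <φ_i, φ_j> and b_i = <f, φ_i>, with φ_0 = 1, φ_1 = x, φ_2 = x^2.
G =
  [2, 0, 2/3]
  [0, 2/3, 0]
  [2/3, 0, 2/5],
b = (-4, 14/5, -4/5).
Solving gives a_0 = -3, a_1 = 21/5, a_2 = 3, so
  g(x) = 3*x^2 + 21*x/5 - 3.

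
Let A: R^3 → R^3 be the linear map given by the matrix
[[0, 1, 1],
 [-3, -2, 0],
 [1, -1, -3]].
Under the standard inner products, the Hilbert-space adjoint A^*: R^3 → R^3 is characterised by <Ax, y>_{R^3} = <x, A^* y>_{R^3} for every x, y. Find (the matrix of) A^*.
A^* = A^T =
[[0, -3, 1],
 [1, -2, -1],
 [1, 0, -3]]

For real matrices with standard dot products, the defining identity <Ax, y> = <x, A^* y> gives (Ax)^T y = x^T (A^*) y, i.e. x^T A^T y = x^T (A^*) y. Since this holds for all x, y, we must have A^* = A^T. Therefore
A^* =
[[0, -3, 1],
 [1, -2, -1],
 [1, 0, -3]].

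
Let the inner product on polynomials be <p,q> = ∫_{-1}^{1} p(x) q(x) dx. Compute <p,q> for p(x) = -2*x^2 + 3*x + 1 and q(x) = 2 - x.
<p,q> = -2/3

Expand the product: p(x)·q(x) = 2*x^3 - 7*x^2 + 5*x + 2.
∫_{-1}^{1} of each monomial x^k gives [2/(k+1) if k even, 0 if k odd]. Integrating term-by-term (or equivalently evaluating the antiderivative F(x) = x^4/2 - 7*x^3/3 + 5*x^2/2 + 2*x at the endpoints):
  F(1) − F(−1) = 8/3 − (10/3) = -2/3.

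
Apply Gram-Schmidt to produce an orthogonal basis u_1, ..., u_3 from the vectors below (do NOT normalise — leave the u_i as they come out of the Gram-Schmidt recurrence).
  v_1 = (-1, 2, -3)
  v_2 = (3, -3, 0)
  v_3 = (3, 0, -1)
Orthogonal basis:
  u_1 = (-1, 2, -3)
  u_2 = (33/14, -12/7, -27/14)
  u_3 = (24/19, 24/19, 8/19)

Apply the Gram-Schmidt recurrence
  u_1 = v_1
  u_i = v_i − Σ_{j<i} ((v_i · u_j) / (u_j · u_j)) · u_j.

Step by step this gives:
  u_1 = (-1, 2, -3)
  u_2 = (33/14, -12/7, -27/14)
  u_3 = (24/19, 24/19, 8/19)

Orthogonality check:
  u_2 · u_1 = 0 (should be 0)
  u_3 · u_1 = 0 (should be 0)
  u_3 · u_2 = 0 (should be 0)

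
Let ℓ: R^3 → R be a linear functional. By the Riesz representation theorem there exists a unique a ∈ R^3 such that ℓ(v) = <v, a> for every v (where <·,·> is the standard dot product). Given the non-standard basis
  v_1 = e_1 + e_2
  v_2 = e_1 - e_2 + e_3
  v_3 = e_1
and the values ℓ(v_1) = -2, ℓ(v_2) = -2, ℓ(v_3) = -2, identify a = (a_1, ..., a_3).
a = (-2, 0, 0)

Write a = (a_1, ..., a_3) in the standard basis. For each basis vector v_i, ℓ(v_i) = <v_i, a> is a linear equation in the a_j's. Collect the n equations into a matrix system V a = ℓ, where row i of V is v_i (expressed in the standard basis). Since V is invertible (lower-triangular with 1s on the diagonal, up to permutation), solve by back-substitution:
  V =
[[1, 1, 0],
 [1, -1, 1],
 [1, 0, 0]]
  V a = (-2, -2, -2)
Solving gives a = (-2, 0, 0).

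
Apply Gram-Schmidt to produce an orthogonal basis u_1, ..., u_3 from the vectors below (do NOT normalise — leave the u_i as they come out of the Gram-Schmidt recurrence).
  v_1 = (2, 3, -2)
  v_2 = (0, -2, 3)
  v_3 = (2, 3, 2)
Orthogonal basis:
  u_1 = (2, 3, -2)
  u_2 = (24/17, 2/17, 27/17)
  u_3 = (-80/77, 96/77, 64/77)

Apply the Gram-Schmidt recurrence
  u_1 = v_1
  u_i = v_i − Σ_{j<i} ((v_i · u_j) / (u_j · u_j)) · u_j.

Step by step this gives:
  u_1 = (2, 3, -2)
  u_2 = (24/17, 2/17, 27/17)
  u_3 = (-80/77, 96/77, 64/77)

Orthogonality check:
  u_2 · u_1 = 0 (should be 0)
  u_3 · u_1 = 0 (should be 0)
  u_3 · u_2 = 0 (should be 0)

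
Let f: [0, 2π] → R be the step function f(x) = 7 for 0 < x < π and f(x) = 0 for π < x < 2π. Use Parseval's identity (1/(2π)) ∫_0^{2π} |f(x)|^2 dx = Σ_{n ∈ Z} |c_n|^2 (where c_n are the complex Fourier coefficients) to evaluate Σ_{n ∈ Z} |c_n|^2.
Σ |c_n|^2 = 49/2

Parseval equates the L^2 energy of f (normalised by 1/(2π)) with the ℓ^2 sum of its Fourier coefficients: (1/(2π)) ∫_0^{2π} |f|^2 = Σ |c_n|^2.
Compute the left side: (1/(2π)) [∫_0^π 7^2 dx + ∫_π^{2π} 0^2 dx] = (1/(2π)) · (49π + 0π) = (49 + 0)/2 = 49/2.
So Σ_{n ∈ Z} |c_n|^2 = 49/2.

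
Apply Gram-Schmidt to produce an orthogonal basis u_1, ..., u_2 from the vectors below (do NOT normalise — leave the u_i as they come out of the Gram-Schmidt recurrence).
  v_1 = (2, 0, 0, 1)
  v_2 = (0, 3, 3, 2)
Orthogonal basis:
  u_1 = (2, 0, 0, 1)
  u_2 = (-4/5, 3, 3, 8/5)

Apply the Gram-Schmidt recurrence
  u_1 = v_1
  u_i = v_i − Σ_{j<i} ((v_i · u_j) / (u_j · u_j)) · u_j.

Step by step this gives:
  u_1 = (2, 0, 0, 1)
  u_2 = (-4/5, 3, 3, 8/5)

Orthogonality check:
  u_2 · u_1 = 0 (should be 0)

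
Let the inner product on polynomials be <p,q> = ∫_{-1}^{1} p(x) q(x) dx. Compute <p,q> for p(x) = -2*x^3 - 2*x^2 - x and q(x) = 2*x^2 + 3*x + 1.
<p,q> = -22/3

Expand the product: p(x)·q(x) = -4*x^5 - 10*x^4 - 10*x^3 - 5*x^2 - x.
∫_{-1}^{1} of each monomial x^k gives [2/(k+1) if k even, 0 if k odd]. Integrating term-by-term (or equivalently evaluating the antiderivative F(x) = -2*x^6/3 - 2*x^5 - 5*x^4/2 - 5*x^3/3 - x^2/2 at the endpoints):
  F(1) − F(−1) = -22/3 − (0) = -22/3.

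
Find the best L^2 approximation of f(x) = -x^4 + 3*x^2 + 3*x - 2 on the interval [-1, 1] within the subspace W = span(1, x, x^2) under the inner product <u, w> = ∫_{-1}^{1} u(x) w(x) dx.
g(x) = 15*x^2/7 + 3*x - 67/35

The best approximation g ∈ W is the orthogonal projection of f onto W. Writing g = a_0 + a_1 x + a_2 x^2, the coefficients solve the normal equations G · a = b where
  G_{ij} = <φ_i, φ_j> and b_i = <f, φ_i>, with φ_0 = 1, φ_1 = x, φ_2 = x^2.
G =
  [2, 0, 2/3]
  [0, 2/3, 0]
  [2/3, 0, 2/5],
b = (-12/5, 2, -44/105).
Solving gives a_0 = -67/35, a_1 = 3, a_2 = 15/7, so
  g(x) = 15*x^2/7 + 3*x - 67/35.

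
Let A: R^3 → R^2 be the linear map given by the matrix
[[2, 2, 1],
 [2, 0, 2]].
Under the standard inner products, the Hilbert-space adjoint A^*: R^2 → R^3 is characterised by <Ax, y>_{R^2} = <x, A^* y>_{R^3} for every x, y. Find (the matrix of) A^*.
A^* = A^T =
[[2, 2],
 [2, 0],
 [1, 2]]

For real matrices with standard dot products, the defining identity <Ax, y> = <x, A^* y> gives (Ax)^T y = x^T (A^*) y, i.e. x^T A^T y = x^T (A^*) y. Since this holds for all x, y, we must have A^* = A^T. Therefore
A^* =
[[2, 2],
 [2, 0],
 [1, 2]].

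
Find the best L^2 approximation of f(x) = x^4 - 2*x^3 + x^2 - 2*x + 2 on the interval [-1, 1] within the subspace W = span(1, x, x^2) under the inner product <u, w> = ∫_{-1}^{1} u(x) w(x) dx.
g(x) = 13*x^2/7 - 16*x/5 + 67/35

The best approximation g ∈ W is the orthogonal projection of f onto W. Writing g = a_0 + a_1 x + a_2 x^2, the coefficients solve the normal equations G · a = b where
  G_{ij} = <φ_i, φ_j> and b_i = <f, φ_i>, with φ_0 = 1, φ_1 = x, φ_2 = x^2.
G =
  [2, 0, 2/3]
  [0, 2/3, 0]
  [2/3, 0, 2/5],
b = (76/15, -32/15, 212/105).
Solving gives a_0 = 67/35, a_1 = -16/5, a_2 = 13/7, so
  g(x) = 13*x^2/7 - 16*x/5 + 67/35.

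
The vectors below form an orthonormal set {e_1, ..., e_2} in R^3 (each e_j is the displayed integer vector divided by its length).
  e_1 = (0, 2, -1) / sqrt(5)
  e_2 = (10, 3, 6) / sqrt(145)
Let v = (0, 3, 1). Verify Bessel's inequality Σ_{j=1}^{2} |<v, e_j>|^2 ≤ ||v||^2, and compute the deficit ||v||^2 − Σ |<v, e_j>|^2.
Σ |<v, e_j>|^2 = 190/29; ||v||^2 = 10; deficit = 100/29

Write each e_j = u_j / sqrt(<u_j, u_j>) where u_j is the displayed integer vector. Then <v, e_j> = <v, u_j> / sqrt(<u_j, u_j>), so |<v, e_j>|^2 = <v, u_j>^2 / <u_j, u_j>.
Coefficients: <v, e_1> = 5/sqrt(5), <v, e_2> = 15/sqrt(145).
Square and sum: Σ |<v, e_j>|^2 = 190/29.
Compute ||v||^2 = v·v = 10.
Deficit = 10 − 190/29 = 100/29 ≥ 0, confirming Bessel's inequality. (The deficit equals ||v − Σ <v,e_j> e_j||^2, the squared distance from v to span{e_j}.)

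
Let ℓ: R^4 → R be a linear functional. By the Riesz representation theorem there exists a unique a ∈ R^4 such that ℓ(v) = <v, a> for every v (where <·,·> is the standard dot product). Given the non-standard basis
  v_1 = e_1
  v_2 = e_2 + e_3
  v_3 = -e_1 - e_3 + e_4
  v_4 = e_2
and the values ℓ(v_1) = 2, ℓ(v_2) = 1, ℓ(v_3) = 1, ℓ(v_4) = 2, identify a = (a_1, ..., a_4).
a = (2, 2, -1, 2)

Write a = (a_1, ..., a_4) in the standard basis. For each basis vector v_i, ℓ(v_i) = <v_i, a> is a linear equation in the a_j's. Collect the n equations into a matrix system V a = ℓ, where row i of V is v_i (expressed in the standard basis). Since V is invertible (lower-triangular with 1s on the diagonal, up to permutation), solve by back-substitution:
  V =
[[1, 0, 0, 0],
 [0, 1, 1, 0],
 [-1, 0, -1, 1],
 [0, 1, 0, 0]]
  V a = (2, 1, 1, 2)
Solving gives a = (2, 2, -1, 2).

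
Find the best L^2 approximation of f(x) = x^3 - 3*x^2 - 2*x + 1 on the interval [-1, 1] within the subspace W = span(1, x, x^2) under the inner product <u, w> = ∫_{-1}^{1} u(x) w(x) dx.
g(x) = -3*x^2 - 7*x/5 + 1

The best approximation g ∈ W is the orthogonal projection of f onto W. Writing g = a_0 + a_1 x + a_2 x^2, the coefficients solve the normal equations G · a = b where
  G_{ij} = <φ_i, φ_j> and b_i = <f, φ_i>, with φ_0 = 1, φ_1 = x, φ_2 = x^2.
G =
  [2, 0, 2/3]
  [0, 2/3, 0]
  [2/3, 0, 2/5],
b = (0, -14/15, -8/15).
Solving gives a_0 = 1, a_1 = -7/5, a_2 = -3, so
  g(x) = -3*x^2 - 7*x/5 + 1.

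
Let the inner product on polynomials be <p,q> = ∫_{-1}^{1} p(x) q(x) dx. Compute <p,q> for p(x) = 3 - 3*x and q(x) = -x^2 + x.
<p,q> = -4

Expand the product: p(x)·q(x) = 3*x^3 - 6*x^2 + 3*x.
∫_{-1}^{1} of each monomial x^k gives [2/(k+1) if k even, 0 if k odd]. Integrating term-by-term (or equivalently evaluating the antiderivative F(x) = 3*x^4/4 - 2*x^3 + 3*x^2/2 at the endpoints):
  F(1) − F(−1) = 1/4 − (17/4) = -4.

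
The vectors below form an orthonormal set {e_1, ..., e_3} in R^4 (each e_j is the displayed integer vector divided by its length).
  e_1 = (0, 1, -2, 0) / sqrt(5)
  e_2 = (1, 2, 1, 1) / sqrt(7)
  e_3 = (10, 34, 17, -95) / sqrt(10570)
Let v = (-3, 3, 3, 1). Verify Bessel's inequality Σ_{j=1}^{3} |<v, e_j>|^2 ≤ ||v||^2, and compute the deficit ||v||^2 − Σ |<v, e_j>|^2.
Σ |<v, e_j>|^2 = 1340/151; ||v||^2 = 28; deficit = 2888/151

Write each e_j = u_j / sqrt(<u_j, u_j>) where u_j is the displayed integer vector. Then <v, e_j> = <v, u_j> / sqrt(<u_j, u_j>), so |<v, e_j>|^2 = <v, u_j>^2 / <u_j, u_j>.
Coefficients: <v, e_1> = -3/sqrt(5), <v, e_2> = 7/sqrt(7), <v, e_3> = 28/sqrt(10570).
Square and sum: Σ |<v, e_j>|^2 = 1340/151.
Compute ||v||^2 = v·v = 28.
Deficit = 28 − 1340/151 = 2888/151 ≥ 0, confirming Bessel's inequality. (The deficit equals ||v − Σ <v,e_j> e_j||^2, the squared distance from v to span{e_j}.)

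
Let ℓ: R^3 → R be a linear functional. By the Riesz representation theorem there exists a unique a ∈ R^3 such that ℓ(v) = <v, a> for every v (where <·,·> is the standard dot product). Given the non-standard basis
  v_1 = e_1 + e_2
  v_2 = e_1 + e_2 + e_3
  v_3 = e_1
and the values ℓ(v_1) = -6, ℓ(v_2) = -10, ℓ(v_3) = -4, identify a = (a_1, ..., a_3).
a = (-4, -2, -4)

Write a = (a_1, ..., a_3) in the standard basis. For each basis vector v_i, ℓ(v_i) = <v_i, a> is a linear equation in the a_j's. Collect the n equations into a matrix system V a = ℓ, where row i of V is v_i (expressed in the standard basis). Since V is invertible (lower-triangular with 1s on the diagonal, up to permutation), solve by back-substitution:
  V =
[[1, 1, 0],
 [1, 1, 1],
 [1, 0, 0]]
  V a = (-6, -10, -4)
Solving gives a = (-4, -2, -4).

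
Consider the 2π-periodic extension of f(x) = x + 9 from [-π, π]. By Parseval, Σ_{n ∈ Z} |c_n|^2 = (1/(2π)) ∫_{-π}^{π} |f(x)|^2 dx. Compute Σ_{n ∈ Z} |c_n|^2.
Σ |c_n|^2 = π^2/3 + 81

Expand and integrate term by term over [-π, π]:
  ∫ (x)^2 dx = 1·(2π^3/3); ∫ 2·1·(9)·x dx = 0 (odd integrand); ∫ 9^2 dx = 81·2π.
So (1/(2π)) ∫_{-π}^{π} (x + 9)^2 dx = 1π^2/3 + 81 = π^2/3 + 81.
Parseval ⇒ Σ |c_n|^2 = π^2/3 + 81.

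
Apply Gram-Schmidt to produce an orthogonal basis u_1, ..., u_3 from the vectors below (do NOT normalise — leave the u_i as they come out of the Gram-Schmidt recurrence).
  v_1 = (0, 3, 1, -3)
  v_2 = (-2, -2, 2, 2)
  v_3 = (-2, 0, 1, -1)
Orthogonal basis:
  u_1 = (0, 3, 1, -3)
  u_2 = (-2, -8/19, 48/19, 8/19)
  u_3 = (-44/51, -20/51, -11/17, -31/51)

Apply the Gram-Schmidt recurrence
  u_1 = v_1
  u_i = v_i − Σ_{j<i} ((v_i · u_j) / (u_j · u_j)) · u_j.

Step by step this gives:
  u_1 = (0, 3, 1, -3)
  u_2 = (-2, -8/19, 48/19, 8/19)
  u_3 = (-44/51, -20/51, -11/17, -31/51)

Orthogonality check:
  u_2 · u_1 = 0 (should be 0)
  u_3 · u_1 = 0 (should be 0)
  u_3 · u_2 = 0 (should be 0)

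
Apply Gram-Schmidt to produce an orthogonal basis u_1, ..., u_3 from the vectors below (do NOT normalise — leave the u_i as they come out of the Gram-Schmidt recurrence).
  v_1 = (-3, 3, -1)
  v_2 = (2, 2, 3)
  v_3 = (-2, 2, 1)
Orthogonal basis:
  u_1 = (-3, 3, -1)
  u_2 = (29/19, 47/19, 54/19)
  u_3 = (-110/157, -70/157, 120/157)

Apply the Gram-Schmidt recurrence
  u_1 = v_1
  u_i = v_i − Σ_{j<i} ((v_i · u_j) / (u_j · u_j)) · u_j.

Step by step this gives:
  u_1 = (-3, 3, -1)
  u_2 = (29/19, 47/19, 54/19)
  u_3 = (-110/157, -70/157, 120/157)

Orthogonality check:
  u_2 · u_1 = 0 (should be 0)
  u_3 · u_1 = 0 (should be 0)
  u_3 · u_2 = 0 (should be 0)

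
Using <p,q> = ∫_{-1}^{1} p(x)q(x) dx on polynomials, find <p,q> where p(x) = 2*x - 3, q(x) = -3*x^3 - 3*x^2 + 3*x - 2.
<p,q> = 98/5

Expand the product: p(x)·q(x) = -6*x^4 + 3*x^3 + 15*x^2 - 13*x + 6.
∫_{-1}^{1} of each monomial x^k gives [2/(k+1) if k even, 0 if k odd]. Integrating term-by-term (or equivalently evaluating the antiderivative F(x) = -6*x^5/5 + 3*x^4/4 + 5*x^3 - 13*x^2/2 + 6*x at the endpoints):
  F(1) − F(−1) = 81/20 − (-311/20) = 98/5.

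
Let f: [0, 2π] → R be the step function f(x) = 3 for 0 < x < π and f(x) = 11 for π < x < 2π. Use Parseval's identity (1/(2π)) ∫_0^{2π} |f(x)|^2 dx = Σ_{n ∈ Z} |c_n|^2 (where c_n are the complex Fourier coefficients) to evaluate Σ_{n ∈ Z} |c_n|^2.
Σ |c_n|^2 = 65

Parseval equates the L^2 energy of f (normalised by 1/(2π)) with the ℓ^2 sum of its Fourier coefficients: (1/(2π)) ∫_0^{2π} |f|^2 = Σ |c_n|^2.
Compute the left side: (1/(2π)) [∫_0^π 3^2 dx + ∫_π^{2π} 11^2 dx] = (1/(2π)) · (9π + 121π) = (9 + 121)/2 = 65.
So Σ_{n ∈ Z} |c_n|^2 = 65.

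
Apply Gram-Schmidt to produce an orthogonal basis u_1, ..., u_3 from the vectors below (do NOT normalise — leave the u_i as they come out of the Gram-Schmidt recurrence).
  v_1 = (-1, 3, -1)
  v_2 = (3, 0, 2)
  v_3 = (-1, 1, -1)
Orthogonal basis:
  u_1 = (-1, 3, -1)
  u_2 = (28/11, 15/11, 17/11)
  u_3 = (6/59, -1/59, -9/59)

Apply the Gram-Schmidt recurrence
  u_1 = v_1
  u_i = v_i − Σ_{j<i} ((v_i · u_j) / (u_j · u_j)) · u_j.

Step by step this gives:
  u_1 = (-1, 3, -1)
  u_2 = (28/11, 15/11, 17/11)
  u_3 = (6/59, -1/59, -9/59)

Orthogonality check:
  u_2 · u_1 = 0 (should be 0)
  u_3 · u_1 = 0 (should be 0)
  u_3 · u_2 = 0 (should be 0)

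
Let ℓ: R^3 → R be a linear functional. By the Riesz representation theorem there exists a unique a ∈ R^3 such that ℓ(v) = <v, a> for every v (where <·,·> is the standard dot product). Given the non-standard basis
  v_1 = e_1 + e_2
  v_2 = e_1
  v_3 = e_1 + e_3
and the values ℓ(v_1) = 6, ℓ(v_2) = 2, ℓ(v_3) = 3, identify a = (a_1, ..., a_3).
a = (2, 4, 1)

Write a = (a_1, ..., a_3) in the standard basis. For each basis vector v_i, ℓ(v_i) = <v_i, a> is a linear equation in the a_j's. Collect the n equations into a matrix system V a = ℓ, where row i of V is v_i (expressed in the standard basis). Since V is invertible (lower-triangular with 1s on the diagonal, up to permutation), solve by back-substitution:
  V =
[[1, 1, 0],
 [1, 0, 0],
 [1, 0, 1]]
  V a = (6, 2, 3)
Solving gives a = (2, 4, 1).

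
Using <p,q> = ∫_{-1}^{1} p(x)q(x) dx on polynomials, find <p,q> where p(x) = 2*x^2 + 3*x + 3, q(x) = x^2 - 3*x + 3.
<p,q> = 94/5

Expand the product: p(x)·q(x) = 2*x^4 - 3*x^3 + 9.
∫_{-1}^{1} of each monomial x^k gives [2/(k+1) if k even, 0 if k odd]. Integrating term-by-term (or equivalently evaluating the antiderivative F(x) = 2*x^5/5 - 3*x^4/4 + 9*x at the endpoints):
  F(1) − F(−1) = 173/20 − (-203/20) = 94/5.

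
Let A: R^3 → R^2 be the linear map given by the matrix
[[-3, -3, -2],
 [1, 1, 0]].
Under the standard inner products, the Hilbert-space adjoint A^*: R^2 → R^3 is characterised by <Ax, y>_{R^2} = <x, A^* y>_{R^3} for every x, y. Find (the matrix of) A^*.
A^* = A^T =
[[-3, 1],
 [-3, 1],
 [-2, 0]]

For real matrices with standard dot products, the defining identity <Ax, y> = <x, A^* y> gives (Ax)^T y = x^T (A^*) y, i.e. x^T A^T y = x^T (A^*) y. Since this holds for all x, y, we must have A^* = A^T. Therefore
A^* =
[[-3, 1],
 [-3, 1],
 [-2, 0]].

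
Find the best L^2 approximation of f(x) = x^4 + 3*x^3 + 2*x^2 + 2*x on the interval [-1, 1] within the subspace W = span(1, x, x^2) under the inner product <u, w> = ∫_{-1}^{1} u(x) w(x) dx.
g(x) = 20*x^2/7 + 19*x/5 - 3/35

The best approximation g ∈ W is the orthogonal projection of f onto W. Writing g = a_0 + a_1 x + a_2 x^2, the coefficients solve the normal equations G · a = b where
  G_{ij} = <φ_i, φ_j> and b_i = <f, φ_i>, with φ_0 = 1, φ_1 = x, φ_2 = x^2.
G =
  [2, 0, 2/3]
  [0, 2/3, 0]
  [2/3, 0, 2/5],
b = (26/15, 38/15, 38/35).
Solving gives a_0 = -3/35, a_1 = 19/5, a_2 = 20/7, so
  g(x) = 20*x^2/7 + 19*x/5 - 3/35.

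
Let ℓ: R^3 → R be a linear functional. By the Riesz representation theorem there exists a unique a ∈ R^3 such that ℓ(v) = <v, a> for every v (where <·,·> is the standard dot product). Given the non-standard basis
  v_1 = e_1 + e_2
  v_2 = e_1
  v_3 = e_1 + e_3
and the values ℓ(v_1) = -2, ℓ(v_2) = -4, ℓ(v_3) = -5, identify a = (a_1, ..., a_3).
a = (-4, 2, -1)

Write a = (a_1, ..., a_3) in the standard basis. For each basis vector v_i, ℓ(v_i) = <v_i, a> is a linear equation in the a_j's. Collect the n equations into a matrix system V a = ℓ, where row i of V is v_i (expressed in the standard basis). Since V is invertible (lower-triangular with 1s on the diagonal, up to permutation), solve by back-substitution:
  V =
[[1, 1, 0],
 [1, 0, 0],
 [1, 0, 1]]
  V a = (-2, -4, -5)
Solving gives a = (-4, 2, -1).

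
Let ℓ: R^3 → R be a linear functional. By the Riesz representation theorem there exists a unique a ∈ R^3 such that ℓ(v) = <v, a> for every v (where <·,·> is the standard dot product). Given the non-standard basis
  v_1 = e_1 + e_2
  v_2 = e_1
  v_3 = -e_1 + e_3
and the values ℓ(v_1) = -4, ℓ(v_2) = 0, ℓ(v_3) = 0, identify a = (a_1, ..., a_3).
a = (0, -4, 0)

Write a = (a_1, ..., a_3) in the standard basis. For each basis vector v_i, ℓ(v_i) = <v_i, a> is a linear equation in the a_j's. Collect the n equations into a matrix system V a = ℓ, where row i of V is v_i (expressed in the standard basis). Since V is invertible (lower-triangular with 1s on the diagonal, up to permutation), solve by back-substitution:
  V =
[[1, 1, 0],
 [1, 0, 0],
 [-1, 0, 1]]
  V a = (-4, 0, 0)
Solving gives a = (0, -4, 0).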